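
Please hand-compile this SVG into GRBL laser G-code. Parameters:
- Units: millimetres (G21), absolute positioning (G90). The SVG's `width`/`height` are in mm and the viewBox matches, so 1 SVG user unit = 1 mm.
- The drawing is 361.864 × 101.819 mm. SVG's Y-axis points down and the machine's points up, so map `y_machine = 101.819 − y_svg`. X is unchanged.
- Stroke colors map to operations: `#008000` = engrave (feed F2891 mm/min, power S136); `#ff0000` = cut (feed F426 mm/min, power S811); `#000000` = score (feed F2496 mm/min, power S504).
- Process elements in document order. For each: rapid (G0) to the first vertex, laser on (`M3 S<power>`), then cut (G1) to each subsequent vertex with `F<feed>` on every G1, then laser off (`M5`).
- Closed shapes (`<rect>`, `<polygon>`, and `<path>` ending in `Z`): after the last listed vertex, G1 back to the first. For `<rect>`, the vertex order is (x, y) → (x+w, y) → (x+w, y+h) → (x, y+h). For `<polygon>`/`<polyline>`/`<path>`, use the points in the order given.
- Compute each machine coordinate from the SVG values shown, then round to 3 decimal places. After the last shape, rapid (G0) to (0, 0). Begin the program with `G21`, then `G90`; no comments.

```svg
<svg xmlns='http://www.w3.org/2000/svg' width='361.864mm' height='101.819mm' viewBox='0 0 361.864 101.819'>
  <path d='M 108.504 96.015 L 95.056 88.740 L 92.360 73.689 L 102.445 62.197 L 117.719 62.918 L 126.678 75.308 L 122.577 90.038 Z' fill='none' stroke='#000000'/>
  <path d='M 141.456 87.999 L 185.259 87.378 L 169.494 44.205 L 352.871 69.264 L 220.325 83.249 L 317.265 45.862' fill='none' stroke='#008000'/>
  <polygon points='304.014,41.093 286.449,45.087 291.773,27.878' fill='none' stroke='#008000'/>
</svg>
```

viewBox `0 0 361.864 101.819` with mm width/height → 1 unit = 1 mm. Flip: y_m = 101.819 − y_svg.

**Shape 1** — `<path>` regular polygon, stroke `#000000` → score (S504, F2496). Machine vertices: (108.504,5.804) → (95.056,13.079) → (92.360,28.130) → (102.445,39.622) → (117.719,38.901) → (126.678,26.511) → (122.577,11.781) → (108.504,5.804). Closed: final G1 returns to the first vertex.

**Shape 2** — `<path>` open polyline, stroke `#008000` → engrave (S136, F2891). Machine vertices: (141.456,13.820) → (185.259,14.441) → (169.494,57.614) → (352.871,32.555) → (220.325,18.570) → (317.265,55.957). Open path.

**Shape 3** — `<polygon>` regular polygon, stroke `#008000` → engrave (S136, F2891). Machine vertices: (304.014,60.726) → (286.449,56.732) → (291.773,73.941) → (304.014,60.726). Closed: final G1 returns to the first vertex.

G21
G90
G0 X108.504 Y5.804
M3 S504
G1 X95.056 Y13.079 F2496
G1 X92.360 Y28.130 F2496
G1 X102.445 Y39.622 F2496
G1 X117.719 Y38.901 F2496
G1 X126.678 Y26.511 F2496
G1 X122.577 Y11.781 F2496
G1 X108.504 Y5.804 F2496
M5
G0 X141.456 Y13.820
M3 S136
G1 X185.259 Y14.441 F2891
G1 X169.494 Y57.614 F2891
G1 X352.871 Y32.555 F2891
G1 X220.325 Y18.570 F2891
G1 X317.265 Y55.957 F2891
M5
G0 X304.014 Y60.726
M3 S136
G1 X286.449 Y56.732 F2891
G1 X291.773 Y73.941 F2891
G1 X304.014 Y60.726 F2891
M5
G0 X0.000 Y0.000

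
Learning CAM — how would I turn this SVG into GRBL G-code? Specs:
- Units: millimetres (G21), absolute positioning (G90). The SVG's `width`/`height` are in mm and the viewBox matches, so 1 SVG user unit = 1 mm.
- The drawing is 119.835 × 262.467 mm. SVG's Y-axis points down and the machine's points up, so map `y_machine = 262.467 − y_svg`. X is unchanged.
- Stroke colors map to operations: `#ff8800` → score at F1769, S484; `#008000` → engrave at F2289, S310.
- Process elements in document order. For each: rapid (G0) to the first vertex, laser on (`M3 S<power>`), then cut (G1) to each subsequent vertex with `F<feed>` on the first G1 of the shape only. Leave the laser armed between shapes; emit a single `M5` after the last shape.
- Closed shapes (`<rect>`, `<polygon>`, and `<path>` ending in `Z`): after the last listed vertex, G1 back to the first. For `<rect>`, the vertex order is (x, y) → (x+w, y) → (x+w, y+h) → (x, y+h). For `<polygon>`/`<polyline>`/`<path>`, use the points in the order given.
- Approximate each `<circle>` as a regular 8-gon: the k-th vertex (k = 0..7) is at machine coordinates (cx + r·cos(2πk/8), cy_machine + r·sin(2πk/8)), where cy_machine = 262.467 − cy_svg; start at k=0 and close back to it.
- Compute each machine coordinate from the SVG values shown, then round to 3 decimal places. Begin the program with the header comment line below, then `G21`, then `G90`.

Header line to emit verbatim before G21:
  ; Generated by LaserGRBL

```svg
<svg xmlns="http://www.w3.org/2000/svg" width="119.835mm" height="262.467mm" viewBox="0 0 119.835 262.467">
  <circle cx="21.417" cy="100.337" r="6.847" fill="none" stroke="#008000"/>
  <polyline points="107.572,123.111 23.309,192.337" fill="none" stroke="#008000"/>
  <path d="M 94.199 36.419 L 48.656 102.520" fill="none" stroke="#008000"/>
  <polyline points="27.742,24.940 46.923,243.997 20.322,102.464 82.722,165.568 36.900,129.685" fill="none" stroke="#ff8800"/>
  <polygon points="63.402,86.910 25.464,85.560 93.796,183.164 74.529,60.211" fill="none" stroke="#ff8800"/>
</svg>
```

; Generated by LaserGRBL
G21
G90
G0 X28.264 Y162.130
M3 S310
G1 X26.259 Y166.972 F2289
G1 X21.417 Y168.977
G1 X16.575 Y166.972
G1 X14.570 Y162.130
G1 X16.575 Y157.288
G1 X21.417 Y155.283
G1 X26.259 Y157.288
G1 X28.264 Y162.130
G0 X107.572 Y139.356
M3 S310
G1 X23.309 Y70.130 F2289
G0 X94.199 Y226.048
M3 S310
G1 X48.656 Y159.947 F2289
G0 X27.742 Y237.527
M3 S484
G1 X46.923 Y18.470 F1769
G1 X20.322 Y160.003
G1 X82.722 Y96.899
G1 X36.900 Y132.782
G0 X63.402 Y175.557
M3 S484
G1 X25.464 Y176.907 F1769
G1 X93.796 Y79.303
G1 X74.529 Y202.256
G1 X63.402 Y175.557
M5

Since the viewBox matches the mm dimensions, user units are millimetres directly. The only transform is the Y-flip y_m = 262.467 − y_svg.

Shape 1 is a circle drawn with `<circle>`. Its stroke #008000 means engrave at S310, F2289. After flipping Y the toolpath is (28.264,162.130) → (26.259,166.972) → (21.417,168.977) → (16.575,166.972) → (14.570,162.130) → (16.575,157.288) → (21.417,155.283) → (26.259,157.288) → (28.264,162.130), returning to the start.

Shape 2 is a line segment drawn with `<polyline>`. Its stroke #008000 means engrave at S310, F2289. After flipping Y the toolpath is (107.572,139.356) → (23.309,70.130).

Shape 3 is a line segment drawn with `<path>`. Its stroke #008000 means engrave at S310, F2289. After flipping Y the toolpath is (94.199,226.048) → (48.656,159.947).

Shape 4 is a open polyline drawn with `<polyline>`. Its stroke #ff8800 means score at S484, F1769. After flipping Y the toolpath is (27.742,237.527) → (46.923,18.470) → (20.322,160.003) → (82.722,96.899) → (36.900,132.782).

Shape 5 is a closed polygon drawn with `<polygon>`. Its stroke #ff8800 means score at S484, F1769. After flipping Y the toolpath is (63.402,175.557) → (25.464,176.907) → (93.796,79.303) → (74.529,202.256) → (63.402,175.557), returning to the start.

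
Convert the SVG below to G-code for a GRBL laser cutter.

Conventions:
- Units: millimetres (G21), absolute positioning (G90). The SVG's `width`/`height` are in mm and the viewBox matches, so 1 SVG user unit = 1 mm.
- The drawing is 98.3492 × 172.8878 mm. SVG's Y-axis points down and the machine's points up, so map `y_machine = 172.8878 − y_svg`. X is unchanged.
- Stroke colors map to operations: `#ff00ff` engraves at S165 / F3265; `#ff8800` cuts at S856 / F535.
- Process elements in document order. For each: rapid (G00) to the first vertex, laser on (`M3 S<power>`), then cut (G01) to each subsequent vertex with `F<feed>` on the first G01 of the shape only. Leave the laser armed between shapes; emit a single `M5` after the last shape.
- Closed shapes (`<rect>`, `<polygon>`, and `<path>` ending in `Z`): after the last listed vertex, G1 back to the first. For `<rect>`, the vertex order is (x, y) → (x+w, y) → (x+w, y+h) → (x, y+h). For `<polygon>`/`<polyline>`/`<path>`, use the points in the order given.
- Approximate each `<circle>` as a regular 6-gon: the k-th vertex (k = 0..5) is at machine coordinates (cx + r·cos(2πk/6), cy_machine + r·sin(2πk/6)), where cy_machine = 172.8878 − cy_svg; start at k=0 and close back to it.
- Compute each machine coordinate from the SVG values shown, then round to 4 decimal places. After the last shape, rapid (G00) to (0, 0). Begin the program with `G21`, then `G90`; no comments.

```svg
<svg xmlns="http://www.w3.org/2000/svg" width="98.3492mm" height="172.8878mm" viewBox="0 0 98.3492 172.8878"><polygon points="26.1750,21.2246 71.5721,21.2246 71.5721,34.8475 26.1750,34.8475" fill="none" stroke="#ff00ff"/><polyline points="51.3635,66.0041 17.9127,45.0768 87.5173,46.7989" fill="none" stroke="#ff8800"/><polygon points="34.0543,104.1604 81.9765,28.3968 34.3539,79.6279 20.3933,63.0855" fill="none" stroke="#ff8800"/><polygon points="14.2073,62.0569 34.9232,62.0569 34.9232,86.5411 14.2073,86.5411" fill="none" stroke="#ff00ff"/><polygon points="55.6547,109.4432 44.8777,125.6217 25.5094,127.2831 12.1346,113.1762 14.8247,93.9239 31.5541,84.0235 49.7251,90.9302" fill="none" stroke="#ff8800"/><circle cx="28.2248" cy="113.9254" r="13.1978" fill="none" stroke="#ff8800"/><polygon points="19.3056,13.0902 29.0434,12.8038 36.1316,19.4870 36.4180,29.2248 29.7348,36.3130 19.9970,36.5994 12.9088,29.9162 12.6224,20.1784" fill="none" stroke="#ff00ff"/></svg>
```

G21
G90
G00 X26.1750 Y151.6632
M3 S165
G01 X71.5721 Y151.6632 F3265
G01 X71.5721 Y138.0403
G01 X26.1750 Y138.0403
G01 X26.1750 Y151.6632
G00 X51.3635 Y106.8837
M3 S856
G01 X17.9127 Y127.8110 F535
G01 X87.5173 Y126.0889
G00 X34.0543 Y68.7274
M3 S856
G01 X81.9765 Y144.4910 F535
G01 X34.3539 Y93.2599
G01 X20.3933 Y109.8023
G01 X34.0543 Y68.7274
G00 X14.2073 Y110.8309
M3 S165
G01 X34.9232 Y110.8309 F3265
G01 X34.9232 Y86.3467
G01 X14.2073 Y86.3467
G01 X14.2073 Y110.8309
G00 X55.6547 Y63.4446
M3 S856
G01 X44.8777 Y47.2661 F535
G01 X25.5094 Y45.6047
G01 X12.1346 Y59.7116
G01 X14.8247 Y78.9639
G01 X31.5541 Y88.8643
G01 X49.7251 Y81.9576
G01 X55.6547 Y63.4446
G00 X41.4226 Y58.9624
M3 S856
G01 X34.8237 Y70.3920 F535
G01 X21.6259 Y70.3920
G01 X15.0270 Y58.9624
G01 X21.6259 Y47.5328
G01 X34.8237 Y47.5328
G01 X41.4226 Y58.9624
G00 X19.3056 Y159.7976
M3 S165
G01 X29.0434 Y160.0840 F3265
G01 X36.1316 Y153.4008
G01 X36.4180 Y143.6630
G01 X29.7348 Y136.5748
G01 X19.9970 Y136.2884
G01 X12.9088 Y142.9716
G01 X12.6224 Y152.7094
G01 X19.3056 Y159.7976
M5
G00 X0.0000 Y0.0000

1 u = 1 mm; y_m = 172.8878 − y.

[1] `<polygon>` rectangle, #ff00ff→engrave S165 F3265: (26.1750,151.6632) → (71.5721,151.6632) → (71.5721,138.0403) → (26.1750,138.0403) → (26.1750,151.6632) (closed)

[2] `<polyline>` open polyline, #ff8800→cut S856 F535: (51.3635,106.8837) → (17.9127,127.8110) → (87.5173,126.0889)

[3] `<polygon>` closed polygon, #ff8800→cut S856 F535: (34.0543,68.7274) → (81.9765,144.4910) → (34.3539,93.2599) → (20.3933,109.8023) → (34.0543,68.7274) (closed)

[4] `<polygon>` rectangle, #ff00ff→engrave S165 F3265: (14.2073,110.8309) → (34.9232,110.8309) → (34.9232,86.3467) → (14.2073,86.3467) → (14.2073,110.8309) (closed)

[5] `<polygon>` regular polygon, #ff8800→cut S856 F535: (55.6547,63.4446) → (44.8777,47.2661) → (25.5094,45.6047) → (12.1346,59.7116) → (14.8247,78.9639) → (31.5541,88.8643) → (49.7251,81.9576) → (55.6547,63.4446) (closed)

[6] `<circle>` circle, #ff8800→cut S856 F535: (41.4226,58.9624) → (34.8237,70.3920) → (21.6259,70.3920) → (15.0270,58.9624) → (21.6259,47.5328) → (34.8237,47.5328) → (41.4226,58.9624) (closed)

[7] `<polygon>` regular polygon, #ff00ff→engrave S165 F3265: (19.3056,159.7976) → (29.0434,160.0840) → (36.1316,153.4008) → (36.4180,143.6630) → (29.7348,136.5748) → (19.9970,136.2884) → (12.9088,142.9716) → (12.6224,152.7094) → (19.3056,159.7976) (closed)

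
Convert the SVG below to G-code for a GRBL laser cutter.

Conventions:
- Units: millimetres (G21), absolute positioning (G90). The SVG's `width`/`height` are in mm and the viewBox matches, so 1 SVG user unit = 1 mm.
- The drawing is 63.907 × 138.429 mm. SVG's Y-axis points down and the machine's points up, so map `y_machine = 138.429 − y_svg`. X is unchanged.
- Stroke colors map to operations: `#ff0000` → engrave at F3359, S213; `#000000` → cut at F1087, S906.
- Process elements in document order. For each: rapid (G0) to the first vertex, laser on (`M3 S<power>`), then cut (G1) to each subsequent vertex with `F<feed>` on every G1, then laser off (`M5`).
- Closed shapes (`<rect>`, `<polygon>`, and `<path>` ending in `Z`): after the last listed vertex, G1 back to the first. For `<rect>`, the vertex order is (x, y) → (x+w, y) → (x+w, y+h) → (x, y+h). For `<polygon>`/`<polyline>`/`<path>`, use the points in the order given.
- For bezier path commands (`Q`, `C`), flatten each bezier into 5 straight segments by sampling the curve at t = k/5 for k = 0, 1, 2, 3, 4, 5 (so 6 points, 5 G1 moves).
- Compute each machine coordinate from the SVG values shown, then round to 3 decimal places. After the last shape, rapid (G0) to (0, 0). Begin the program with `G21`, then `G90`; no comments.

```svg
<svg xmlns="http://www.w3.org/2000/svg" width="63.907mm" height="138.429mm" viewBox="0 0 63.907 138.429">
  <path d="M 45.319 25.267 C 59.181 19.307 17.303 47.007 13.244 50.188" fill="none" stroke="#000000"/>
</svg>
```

G21
G90
G0 X45.319 Y113.162
M3 S906
G1 X47.696 Y113.164 F1087
G1 X41.186 Y107.881 F1087
G1 X30.280 Y100.104 F1087
G1 X19.469 Y92.626 F1087
G1 X13.244 Y88.241 F1087
M5
G0 X0.000 Y0.000

viewBox `0 0 63.907 138.429` with mm width/height → 1 unit = 1 mm. Flip: y_m = 138.429 − y_svg.

**Shape 1** — `<path>` cubic bezier, stroke `#000000` → cut (S906, F1087). Control points (SVG): P0=(45.319,25.267), P1=(59.181,19.307), P2=(17.303,47.007), P3=(13.244,50.188); sampled at t=k/5. Machine vertices: (45.319,113.162) → (47.696,113.164) → (41.186,107.881) → (30.280,100.104) → (19.469,92.626) → (13.244,88.241). Open path.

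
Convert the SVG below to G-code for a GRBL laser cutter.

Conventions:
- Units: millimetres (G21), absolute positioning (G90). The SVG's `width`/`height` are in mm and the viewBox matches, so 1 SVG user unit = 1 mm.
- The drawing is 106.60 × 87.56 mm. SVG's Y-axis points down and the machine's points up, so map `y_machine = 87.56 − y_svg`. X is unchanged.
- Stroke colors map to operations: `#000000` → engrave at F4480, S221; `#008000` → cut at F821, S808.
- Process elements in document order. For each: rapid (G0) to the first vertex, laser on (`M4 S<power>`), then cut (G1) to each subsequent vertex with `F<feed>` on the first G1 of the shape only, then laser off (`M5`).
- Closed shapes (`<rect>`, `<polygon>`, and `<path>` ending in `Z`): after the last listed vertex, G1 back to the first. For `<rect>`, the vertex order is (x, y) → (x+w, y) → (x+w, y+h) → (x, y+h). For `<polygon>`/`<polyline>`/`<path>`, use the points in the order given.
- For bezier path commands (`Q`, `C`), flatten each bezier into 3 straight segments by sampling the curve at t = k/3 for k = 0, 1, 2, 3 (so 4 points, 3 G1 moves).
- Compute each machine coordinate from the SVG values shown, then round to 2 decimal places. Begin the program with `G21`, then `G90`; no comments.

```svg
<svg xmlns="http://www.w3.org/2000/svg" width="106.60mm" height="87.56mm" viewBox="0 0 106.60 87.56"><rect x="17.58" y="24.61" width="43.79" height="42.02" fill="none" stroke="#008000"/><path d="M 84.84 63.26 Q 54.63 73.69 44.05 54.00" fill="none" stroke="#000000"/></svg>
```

G21
G90
G0 X17.58 Y62.95
M4 S808
G1 X61.37 Y62.95 F821
G1 X61.37 Y20.93
G1 X17.58 Y20.93
G1 X17.58 Y62.95
M5
G0 X84.84 Y24.30
M4 S221
G1 X66.88 Y20.69 F4480
G1 X53.28 Y23.78
G1 X44.05 Y33.56
M5

Since the viewBox matches the mm dimensions, user units are millimetres directly. The only transform is the Y-flip y_m = 87.56 − y_svg.

Shape 1 is a rectangle drawn with `<rect>`. Its stroke #008000 means cut at S808, F821. After flipping Y the toolpath is (17.58,62.95) → (61.37,62.95) → (61.37,20.93) → (17.58,20.93) → (17.58,62.95), returning to the start.

Shape 2 is a quadratic bezier drawn with `<path>`. Its stroke #000000 means engrave at S221, F4480. After flipping Y the toolpath is (84.84,24.30) → (66.88,20.69) → (53.28,23.78) → (44.05,33.56).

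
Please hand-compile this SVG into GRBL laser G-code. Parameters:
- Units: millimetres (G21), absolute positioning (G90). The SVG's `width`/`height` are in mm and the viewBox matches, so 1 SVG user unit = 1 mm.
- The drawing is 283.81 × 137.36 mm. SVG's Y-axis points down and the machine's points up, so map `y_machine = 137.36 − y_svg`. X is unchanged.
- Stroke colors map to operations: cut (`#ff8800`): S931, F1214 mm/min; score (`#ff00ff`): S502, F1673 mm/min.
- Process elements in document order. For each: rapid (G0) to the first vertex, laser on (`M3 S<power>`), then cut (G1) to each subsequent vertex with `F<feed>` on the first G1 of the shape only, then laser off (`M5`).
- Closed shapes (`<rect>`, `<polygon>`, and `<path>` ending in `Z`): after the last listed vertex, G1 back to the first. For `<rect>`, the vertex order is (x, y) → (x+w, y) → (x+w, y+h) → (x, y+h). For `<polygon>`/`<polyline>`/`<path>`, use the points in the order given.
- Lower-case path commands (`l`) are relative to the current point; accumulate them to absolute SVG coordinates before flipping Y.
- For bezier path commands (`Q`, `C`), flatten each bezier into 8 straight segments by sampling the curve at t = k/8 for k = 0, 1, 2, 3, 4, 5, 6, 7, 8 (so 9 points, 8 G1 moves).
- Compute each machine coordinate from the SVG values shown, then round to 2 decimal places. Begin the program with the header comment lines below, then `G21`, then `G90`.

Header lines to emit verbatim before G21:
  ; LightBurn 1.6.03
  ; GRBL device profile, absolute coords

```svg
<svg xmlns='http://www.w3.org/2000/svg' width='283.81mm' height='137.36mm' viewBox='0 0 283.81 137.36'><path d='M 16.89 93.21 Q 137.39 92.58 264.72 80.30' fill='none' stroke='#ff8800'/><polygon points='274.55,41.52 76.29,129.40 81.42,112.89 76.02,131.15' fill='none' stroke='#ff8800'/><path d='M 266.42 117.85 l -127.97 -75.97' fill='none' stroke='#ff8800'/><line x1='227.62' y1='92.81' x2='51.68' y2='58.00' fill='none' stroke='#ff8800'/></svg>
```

viewBox `0 0 283.81 137.36` with mm width/height → 1 unit = 1 mm. Flip: y_m = 137.36 − y_svg.

**Shape 1** — `<path>` quadratic bezier, stroke `#ff8800` → cut (S931, F1214). Control points (SVG): P0=(16.89,93.21), P1=(137.39,92.58), P2=(264.72,80.30); sampled at t=k/8. Machine vertices: (16.89,44.15) → (47.12,44.49) → (77.57,45.19) → (108.23,46.26) → (139.10,47.69) → (170.18,49.49) → (201.48,51.65) → (232.99,54.17) → (264.72,57.06). Open path.

**Shape 2** — `<polygon>` closed polygon, stroke `#ff8800` → cut (S931, F1214). Machine vertices: (274.55,95.84) → (76.29,7.96) → (81.42,24.47) → (76.02,6.21) → (274.55,95.84). Closed: final G1 returns to the first vertex.

**Shape 3** — `<path>` line segment, stroke `#ff8800` → cut (S931, F1214). Machine vertices: (266.42,19.51) → (138.45,95.48). Open path.

**Shape 4** — `<line>` line segment, stroke `#ff8800` → cut (S931, F1214). Machine vertices: (227.62,44.55) → (51.68,79.36). Open path.

; LightBurn 1.6.03
; GRBL device profile, absolute coords
G21
G90
G0 X16.89 Y44.15
M3 S931
G1 X47.12 Y44.49 F1214
G1 X77.57 Y45.19
G1 X108.23 Y46.26
G1 X139.10 Y47.69
G1 X170.18 Y49.49
G1 X201.48 Y51.65
G1 X232.99 Y54.17
G1 X264.72 Y57.06
M5
G0 X274.55 Y95.84
M3 S931
G1 X76.29 Y7.96 F1214
G1 X81.42 Y24.47
G1 X76.02 Y6.21
G1 X274.55 Y95.84
M5
G0 X266.42 Y19.51
M3 S931
G1 X138.45 Y95.48 F1214
M5
G0 X227.62 Y44.55
M3 S931
G1 X51.68 Y79.36 F1214
M5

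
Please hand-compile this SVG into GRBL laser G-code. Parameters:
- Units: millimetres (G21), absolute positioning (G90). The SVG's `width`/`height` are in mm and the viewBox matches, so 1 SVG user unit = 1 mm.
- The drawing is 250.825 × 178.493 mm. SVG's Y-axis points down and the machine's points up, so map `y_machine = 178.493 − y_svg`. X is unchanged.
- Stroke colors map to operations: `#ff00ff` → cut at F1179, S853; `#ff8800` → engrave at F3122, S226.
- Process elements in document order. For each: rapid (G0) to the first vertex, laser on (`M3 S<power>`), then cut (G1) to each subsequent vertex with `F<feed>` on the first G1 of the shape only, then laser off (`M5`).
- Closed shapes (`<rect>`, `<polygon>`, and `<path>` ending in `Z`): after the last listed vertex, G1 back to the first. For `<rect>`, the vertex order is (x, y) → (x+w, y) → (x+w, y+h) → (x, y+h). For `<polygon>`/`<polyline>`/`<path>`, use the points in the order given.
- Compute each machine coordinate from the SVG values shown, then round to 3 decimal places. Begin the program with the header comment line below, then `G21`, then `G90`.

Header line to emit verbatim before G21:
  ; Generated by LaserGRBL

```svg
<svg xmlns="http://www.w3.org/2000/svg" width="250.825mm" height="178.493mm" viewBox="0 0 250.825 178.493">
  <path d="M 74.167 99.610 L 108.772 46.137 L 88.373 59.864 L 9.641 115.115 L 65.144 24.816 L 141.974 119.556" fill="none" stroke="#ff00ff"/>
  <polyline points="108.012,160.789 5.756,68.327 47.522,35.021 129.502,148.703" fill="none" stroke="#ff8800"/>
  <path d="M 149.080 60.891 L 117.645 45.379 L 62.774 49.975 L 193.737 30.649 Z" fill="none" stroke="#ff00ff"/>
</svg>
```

; Generated by LaserGRBL
G21
G90
G0 X74.167 Y78.883
M3 S853
G1 X108.772 Y132.356 F1179
G1 X88.373 Y118.629
G1 X9.641 Y63.378
G1 X65.144 Y153.677
G1 X141.974 Y58.937
M5
G0 X108.012 Y17.704
M3 S226
G1 X5.756 Y110.166 F3122
G1 X47.522 Y143.472
G1 X129.502 Y29.790
M5
G0 X149.080 Y117.602
M3 S853
G1 X117.645 Y133.114 F1179
G1 X62.774 Y128.518
G1 X193.737 Y147.844
G1 X149.080 Y117.602
M5

1 u = 1 mm; y_m = 178.493 − y.

[1] `<path>` open polyline, #ff00ff→cut S853 F1179: (74.167,78.883) → (108.772,132.356) → (88.373,118.629) → (9.641,63.378) → (65.144,153.677) → (141.974,58.937)

[2] `<polyline>` open polyline, #ff8800→engrave S226 F3122: (108.012,17.704) → (5.756,110.166) → (47.522,143.472) → (129.502,29.790)

[3] `<path>` closed polygon, #ff00ff→cut S853 F1179: (149.080,117.602) → (117.645,133.114) → (62.774,128.518) → (193.737,147.844) → (149.080,117.602) (closed)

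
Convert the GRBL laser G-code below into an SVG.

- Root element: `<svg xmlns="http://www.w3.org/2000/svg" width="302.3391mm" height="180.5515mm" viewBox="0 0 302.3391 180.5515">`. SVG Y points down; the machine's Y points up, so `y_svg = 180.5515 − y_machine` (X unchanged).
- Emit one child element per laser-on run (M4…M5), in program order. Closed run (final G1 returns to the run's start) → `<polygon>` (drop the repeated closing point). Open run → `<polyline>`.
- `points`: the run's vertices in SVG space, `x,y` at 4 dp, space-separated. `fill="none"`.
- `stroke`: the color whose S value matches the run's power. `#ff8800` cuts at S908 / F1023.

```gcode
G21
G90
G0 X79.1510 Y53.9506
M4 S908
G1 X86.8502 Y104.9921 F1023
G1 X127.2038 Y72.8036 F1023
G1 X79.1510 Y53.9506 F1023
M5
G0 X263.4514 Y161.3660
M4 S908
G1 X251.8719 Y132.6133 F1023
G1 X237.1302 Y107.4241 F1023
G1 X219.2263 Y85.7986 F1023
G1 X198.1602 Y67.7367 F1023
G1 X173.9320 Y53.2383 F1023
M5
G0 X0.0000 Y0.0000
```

Machine Y-up, SVG Y-down with viewBox height 180.5515, so y_svg = 180.5515 − y_machine; X carries over. Every run uses S908, so all elements get stroke `#ff8800` (cut).

Run 1: The run returns to its start, so emit a `<polygon>` with points (Y-flipped): 79.1510,126.6009 86.8502,75.5594 127.2038,107.7479.

Run 2: The run is open, so emit a `<polyline>` with points (Y-flipped): 263.4514,19.1855 251.8719,47.9382 237.1302,73.1274 219.2263,94.7529 198.1602,112.8148 173.9320,127.3132.

<svg xmlns="http://www.w3.org/2000/svg" width="302.3391mm" height="180.5515mm" viewBox="0 0 302.3391 180.5515">
  <polygon points="79.1510,126.6009 86.8502,75.5594 127.2038,107.7479" fill="none" stroke="#ff8800"/>
  <polyline points="263.4514,19.1855 251.8719,47.9382 237.1302,73.1274 219.2263,94.7529 198.1602,112.8148 173.9320,127.3132" fill="none" stroke="#ff8800"/>
</svg>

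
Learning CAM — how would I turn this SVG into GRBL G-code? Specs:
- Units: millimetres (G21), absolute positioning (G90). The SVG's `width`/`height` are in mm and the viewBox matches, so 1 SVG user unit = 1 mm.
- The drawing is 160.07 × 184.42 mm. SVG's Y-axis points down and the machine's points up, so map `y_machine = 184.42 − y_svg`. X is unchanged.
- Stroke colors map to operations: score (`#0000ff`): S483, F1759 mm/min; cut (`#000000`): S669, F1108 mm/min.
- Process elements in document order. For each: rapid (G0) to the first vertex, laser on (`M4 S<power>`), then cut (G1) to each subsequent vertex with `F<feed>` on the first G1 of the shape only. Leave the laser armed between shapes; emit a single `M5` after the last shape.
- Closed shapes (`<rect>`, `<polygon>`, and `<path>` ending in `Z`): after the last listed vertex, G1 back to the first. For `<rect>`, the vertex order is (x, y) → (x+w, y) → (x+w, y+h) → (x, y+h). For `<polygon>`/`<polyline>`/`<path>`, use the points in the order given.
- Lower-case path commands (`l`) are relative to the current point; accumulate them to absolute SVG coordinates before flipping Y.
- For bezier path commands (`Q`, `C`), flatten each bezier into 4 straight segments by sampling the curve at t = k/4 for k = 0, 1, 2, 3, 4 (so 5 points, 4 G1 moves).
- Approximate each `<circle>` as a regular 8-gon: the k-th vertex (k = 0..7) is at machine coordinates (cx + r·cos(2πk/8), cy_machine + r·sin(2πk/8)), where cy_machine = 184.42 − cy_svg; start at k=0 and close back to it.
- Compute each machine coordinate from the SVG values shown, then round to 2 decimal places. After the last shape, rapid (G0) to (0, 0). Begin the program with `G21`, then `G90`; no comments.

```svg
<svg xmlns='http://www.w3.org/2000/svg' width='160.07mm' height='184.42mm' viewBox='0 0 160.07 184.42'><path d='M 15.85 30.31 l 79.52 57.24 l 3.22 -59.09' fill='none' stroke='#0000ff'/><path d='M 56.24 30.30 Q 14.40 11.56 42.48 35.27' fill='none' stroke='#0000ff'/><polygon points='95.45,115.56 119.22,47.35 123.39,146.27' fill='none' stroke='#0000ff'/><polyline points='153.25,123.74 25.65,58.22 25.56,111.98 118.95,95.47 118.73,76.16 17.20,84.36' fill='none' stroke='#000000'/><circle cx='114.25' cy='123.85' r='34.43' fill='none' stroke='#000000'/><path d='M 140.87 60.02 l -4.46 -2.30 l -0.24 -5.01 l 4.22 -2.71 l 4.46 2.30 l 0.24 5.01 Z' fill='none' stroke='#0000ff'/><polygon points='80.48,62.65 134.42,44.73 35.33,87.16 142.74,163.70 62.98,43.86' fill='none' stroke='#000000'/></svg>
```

G21
G90
G0 X15.85 Y154.11
M4 S483
G1 X95.37 Y96.87 F1759
G1 X98.59 Y155.96
G0 X56.24 Y154.12
M4 S483
G1 X39.69 Y160.84 F1759
G1 X31.88 Y162.25
G1 X32.81 Y158.35
G1 X42.48 Y149.15
G0 X95.45 Y68.86
M4 S483
G1 X119.22 Y137.07 F1759
G1 X123.39 Y38.15
G1 X95.45 Y68.86
G0 X153.25 Y60.68
M4 S669
G1 X25.65 Y126.20 F1108
G1 X25.56 Y72.44
G1 X118.95 Y88.95
G1 X118.73 Y108.26
G1 X17.20 Y100.06
G0 X148.68 Y60.57
M4 S669
G1 X138.60 Y84.92 F1108
G1 X114.25 Y95.00
G1 X89.90 Y84.92
G1 X79.82 Y60.57
G1 X89.90 Y36.22
G1 X114.25 Y26.14
G1 X138.60 Y36.22
G1 X148.68 Y60.57
G0 X140.87 Y124.40
M4 S483
G1 X136.41 Y126.70 F1759
G1 X136.17 Y131.71
G1 X140.39 Y134.42
G1 X144.85 Y132.12
G1 X145.09 Y127.11
G1 X140.87 Y124.40
G0 X80.48 Y121.77
M4 S669
G1 X134.42 Y139.69 F1108
G1 X35.33 Y97.26
G1 X142.74 Y20.72
G1 X62.98 Y140.56
G1 X80.48 Y121.77
M5
G0 X0.00 Y0.00

viewBox `0 0 160.07 184.42` with mm width/height → 1 unit = 1 mm. Flip: y_m = 184.42 − y_svg.

**Shape 1** — `<path>` open polyline, stroke `#0000ff` → score (S483, F1759). Machine vertices: (15.85,154.11) → (95.37,96.87) → (98.59,155.96). Open path.

**Shape 2** — `<path>` quadratic bezier, stroke `#0000ff` → score (S483, F1759). Control points (SVG): P0=(56.24,30.30), P1=(14.40,11.56), P2=(42.48,35.27); sampled at t=k/4. Machine vertices: (56.24,154.12) → (39.69,160.84) → (31.88,162.25) → (32.81,158.35) → (42.48,149.15). Open path.

**Shape 3** — `<polygon>` closed polygon, stroke `#0000ff` → score (S483, F1759). Machine vertices: (95.45,68.86) → (119.22,137.07) → (123.39,38.15) → (95.45,68.86). Closed: final G1 returns to the first vertex.

**Shape 4** — `<polyline>` open polyline, stroke `#000000` → cut (S669, F1108). Machine vertices: (153.25,60.68) → (25.65,126.20) → (25.56,72.44) → (118.95,88.95) → (118.73,108.26) → (17.20,100.06). Open path.

**Shape 5** — `<circle>` circle, stroke `#000000` → cut (S669, F1108). Machine vertices: (148.68,60.57) → (138.60,84.92) → (114.25,95.00) → (89.90,84.92) → (79.82,60.57) → (89.90,36.22) → (114.25,26.14) → (138.60,36.22) → (148.68,60.57). Closed: final G1 returns to the first vertex.

**Shape 6** — `<path>` regular polygon, stroke `#0000ff` → score (S483, F1759). Machine vertices: (140.87,124.40) → (136.41,126.70) → (136.17,131.71) → (140.39,134.42) → (144.85,132.12) → (145.09,127.11) → (140.87,124.40). Closed: final G1 returns to the first vertex.

**Shape 7** — `<polygon>` closed polygon, stroke `#000000` → cut (S669, F1108). Machine vertices: (80.48,121.77) → (134.42,139.69) → (35.33,97.26) → (142.74,20.72) → (62.98,140.56) → (80.48,121.77). Closed: final G1 returns to the first vertex.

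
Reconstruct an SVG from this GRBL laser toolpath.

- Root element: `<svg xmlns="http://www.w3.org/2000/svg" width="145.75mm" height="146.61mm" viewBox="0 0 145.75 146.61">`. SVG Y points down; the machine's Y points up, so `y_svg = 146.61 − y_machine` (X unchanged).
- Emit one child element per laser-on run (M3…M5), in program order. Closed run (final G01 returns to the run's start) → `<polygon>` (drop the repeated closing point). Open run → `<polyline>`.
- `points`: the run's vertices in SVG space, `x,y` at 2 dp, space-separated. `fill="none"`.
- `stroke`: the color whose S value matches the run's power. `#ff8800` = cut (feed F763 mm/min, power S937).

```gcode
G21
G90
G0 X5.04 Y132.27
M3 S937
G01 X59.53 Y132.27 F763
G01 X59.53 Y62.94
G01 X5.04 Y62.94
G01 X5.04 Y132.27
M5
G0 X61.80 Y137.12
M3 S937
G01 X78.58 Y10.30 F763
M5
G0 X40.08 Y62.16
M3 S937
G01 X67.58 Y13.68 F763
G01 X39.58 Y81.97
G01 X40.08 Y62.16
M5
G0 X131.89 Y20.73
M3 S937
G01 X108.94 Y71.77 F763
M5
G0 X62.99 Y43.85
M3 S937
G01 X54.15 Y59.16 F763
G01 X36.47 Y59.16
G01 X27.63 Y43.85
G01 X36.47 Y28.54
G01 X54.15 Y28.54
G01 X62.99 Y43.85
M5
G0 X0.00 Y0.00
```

Each laser-on run becomes one SVG element. Flip Y back into SVG space with y_svg = 146.61 − y_machine. Every run uses S937, so all elements get stroke `#ff8800` (cut).

Run 1: The run returns to its start, so emit a `<polygon>` with points (Y-flipped): 5.04,14.34 59.53,14.34 59.53,83.67 5.04,83.67.

Run 2: The run is open, so emit a `<polyline>` with points (Y-flipped): 61.80,9.49 78.58,136.31.

Run 3: The run returns to its start, so emit a `<polygon>` with points (Y-flipped): 40.08,84.45 67.58,132.93 39.58,64.64.

Run 4: The run is open, so emit a `<polyline>` with points (Y-flipped): 131.89,125.88 108.94,74.84.

Run 5: The run returns to its start, so emit a `<polygon>` with points (Y-flipped): 62.99,102.76 54.15,87.45 36.47,87.45 27.63,102.76 36.47,118.07 54.15,118.07.

<svg xmlns="http://www.w3.org/2000/svg" width="145.75mm" height="146.61mm" viewBox="0 0 145.75 146.61">
  <polygon points="5.04,14.34 59.53,14.34 59.53,83.67 5.04,83.67" fill="none" stroke="#ff8800"/>
  <polyline points="61.80,9.49 78.58,136.31" fill="none" stroke="#ff8800"/>
  <polygon points="40.08,84.45 67.58,132.93 39.58,64.64" fill="none" stroke="#ff8800"/>
  <polyline points="131.89,125.88 108.94,74.84" fill="none" stroke="#ff8800"/>
  <polygon points="62.99,102.76 54.15,87.45 36.47,87.45 27.63,102.76 36.47,118.07 54.15,118.07" fill="none" stroke="#ff8800"/>
</svg>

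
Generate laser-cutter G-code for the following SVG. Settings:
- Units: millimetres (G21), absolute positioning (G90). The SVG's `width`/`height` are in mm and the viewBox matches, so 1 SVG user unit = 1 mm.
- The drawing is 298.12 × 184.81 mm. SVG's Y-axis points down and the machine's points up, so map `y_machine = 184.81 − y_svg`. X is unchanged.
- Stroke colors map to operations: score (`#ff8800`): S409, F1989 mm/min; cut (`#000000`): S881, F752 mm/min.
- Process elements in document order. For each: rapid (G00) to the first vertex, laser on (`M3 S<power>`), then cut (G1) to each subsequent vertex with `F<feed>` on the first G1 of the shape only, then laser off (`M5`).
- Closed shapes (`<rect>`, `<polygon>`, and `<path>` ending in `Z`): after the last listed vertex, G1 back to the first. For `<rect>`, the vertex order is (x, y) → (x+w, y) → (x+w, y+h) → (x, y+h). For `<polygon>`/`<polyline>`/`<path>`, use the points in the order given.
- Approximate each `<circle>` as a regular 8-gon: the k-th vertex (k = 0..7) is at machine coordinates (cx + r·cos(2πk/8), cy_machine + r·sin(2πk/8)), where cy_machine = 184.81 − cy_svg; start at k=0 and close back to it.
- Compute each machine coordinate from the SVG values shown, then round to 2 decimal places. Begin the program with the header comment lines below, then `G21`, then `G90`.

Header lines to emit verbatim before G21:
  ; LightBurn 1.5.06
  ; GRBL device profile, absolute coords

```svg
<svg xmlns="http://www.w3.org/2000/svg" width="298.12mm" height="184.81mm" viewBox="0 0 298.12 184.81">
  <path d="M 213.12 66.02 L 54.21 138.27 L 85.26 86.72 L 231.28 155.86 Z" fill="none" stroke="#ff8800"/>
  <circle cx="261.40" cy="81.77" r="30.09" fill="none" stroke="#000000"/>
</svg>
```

viewBox `0 0 298.12 184.81` with mm width/height → 1 unit = 1 mm. Flip: y_m = 184.81 − y_svg.

**Shape 1** — `<path>` closed polygon, stroke `#ff8800` → score (S409, F1989). Machine vertices: (213.12,118.79) → (54.21,46.54) → (85.26,98.09) → (231.28,28.95) → (213.12,118.79). Closed: final G1 returns to the first vertex.

**Shape 2** — `<circle>` circle, stroke `#000000` → cut (S881, F752). Machine vertices: (291.49,103.04) → (282.68,124.32) → (261.40,133.13) → (240.12,124.32) → (231.31,103.04) → (240.12,81.76) → (261.40,72.95) → (282.68,81.76) → (291.49,103.04). Closed: final G1 returns to the first vertex.

; LightBurn 1.5.06
; GRBL device profile, absolute coords
G21
G90
G00 X213.12 Y118.79
M3 S409
G1 X54.21 Y46.54 F1989
G1 X85.26 Y98.09
G1 X231.28 Y28.95
G1 X213.12 Y118.79
M5
G00 X291.49 Y103.04
M3 S881
G1 X282.68 Y124.32 F752
G1 X261.40 Y133.13
G1 X240.12 Y124.32
G1 X231.31 Y103.04
G1 X240.12 Y81.76
G1 X261.40 Y72.95
G1 X282.68 Y81.76
G1 X291.49 Y103.04
M5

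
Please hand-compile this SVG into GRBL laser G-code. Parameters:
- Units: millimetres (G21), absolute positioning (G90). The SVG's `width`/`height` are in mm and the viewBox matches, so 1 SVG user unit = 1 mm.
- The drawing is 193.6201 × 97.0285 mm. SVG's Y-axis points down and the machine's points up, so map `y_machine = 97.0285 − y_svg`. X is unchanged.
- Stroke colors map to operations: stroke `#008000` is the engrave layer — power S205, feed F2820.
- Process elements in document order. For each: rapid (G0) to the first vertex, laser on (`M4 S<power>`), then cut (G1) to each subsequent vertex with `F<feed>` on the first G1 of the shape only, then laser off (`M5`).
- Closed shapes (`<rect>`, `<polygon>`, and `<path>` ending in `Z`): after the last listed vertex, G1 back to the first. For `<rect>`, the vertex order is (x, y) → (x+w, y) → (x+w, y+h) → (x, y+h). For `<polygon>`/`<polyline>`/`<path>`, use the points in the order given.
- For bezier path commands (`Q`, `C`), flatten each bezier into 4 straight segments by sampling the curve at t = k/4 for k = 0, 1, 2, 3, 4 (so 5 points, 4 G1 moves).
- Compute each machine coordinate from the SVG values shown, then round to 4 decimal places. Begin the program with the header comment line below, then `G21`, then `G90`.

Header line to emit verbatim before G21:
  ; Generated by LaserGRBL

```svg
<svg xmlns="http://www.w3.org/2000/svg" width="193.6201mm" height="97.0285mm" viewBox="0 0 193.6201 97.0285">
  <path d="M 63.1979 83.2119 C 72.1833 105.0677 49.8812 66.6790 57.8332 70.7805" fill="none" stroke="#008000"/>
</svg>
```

; Generated by LaserGRBL
G21
G90
G0 X63.1979 Y13.8166
M4 S205
G1 X65.0321 Y7.1154 F2820
G1 X60.9031 Y13.3744
G1 X56.5803 Y22.9624
G1 X57.8332 Y26.2480
M5

1 u = 1 mm; y_m = 97.0285 − y.

[1] `<path>` cubic bezier, #008000→engrave S205 F2820: (63.1979,13.8166) → (65.0321,7.1154) → (60.9031,13.3744) → (56.5803,22.9624) → (57.8332,26.2480)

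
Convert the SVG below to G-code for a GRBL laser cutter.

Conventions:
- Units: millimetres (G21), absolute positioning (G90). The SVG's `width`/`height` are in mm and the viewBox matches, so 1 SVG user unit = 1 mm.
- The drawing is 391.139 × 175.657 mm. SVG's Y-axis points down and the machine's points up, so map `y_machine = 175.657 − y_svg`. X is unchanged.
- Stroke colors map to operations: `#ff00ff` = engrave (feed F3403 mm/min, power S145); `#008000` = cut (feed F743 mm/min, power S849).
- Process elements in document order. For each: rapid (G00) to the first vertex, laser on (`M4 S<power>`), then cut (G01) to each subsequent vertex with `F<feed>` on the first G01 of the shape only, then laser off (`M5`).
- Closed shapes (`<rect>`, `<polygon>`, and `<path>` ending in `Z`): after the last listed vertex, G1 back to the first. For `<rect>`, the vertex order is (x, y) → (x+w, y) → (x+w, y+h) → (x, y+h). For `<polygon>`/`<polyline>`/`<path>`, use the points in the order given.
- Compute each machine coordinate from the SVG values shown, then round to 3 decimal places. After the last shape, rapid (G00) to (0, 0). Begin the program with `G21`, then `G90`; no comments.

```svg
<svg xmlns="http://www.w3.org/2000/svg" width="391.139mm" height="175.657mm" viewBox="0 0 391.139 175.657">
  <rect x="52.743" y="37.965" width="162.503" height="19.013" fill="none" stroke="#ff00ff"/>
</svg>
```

G21
G90
G00 X52.743 Y137.692
M4 S145
G01 X215.246 Y137.692 F3403
G01 X215.246 Y118.679
G01 X52.743 Y118.679
G01 X52.743 Y137.692
M5
G00 X0.000 Y0.000

viewBox `0 0 391.139 175.657` with mm width/height → 1 unit = 1 mm. Flip: y_m = 175.657 − y_svg.

**Shape 1** — `<rect>` rectangle, stroke `#ff00ff` → engrave (S145, F3403). Machine vertices: (52.743,137.692) → (215.246,137.692) → (215.246,118.679) → (52.743,118.679) → (52.743,137.692). Closed: final G1 returns to the first vertex.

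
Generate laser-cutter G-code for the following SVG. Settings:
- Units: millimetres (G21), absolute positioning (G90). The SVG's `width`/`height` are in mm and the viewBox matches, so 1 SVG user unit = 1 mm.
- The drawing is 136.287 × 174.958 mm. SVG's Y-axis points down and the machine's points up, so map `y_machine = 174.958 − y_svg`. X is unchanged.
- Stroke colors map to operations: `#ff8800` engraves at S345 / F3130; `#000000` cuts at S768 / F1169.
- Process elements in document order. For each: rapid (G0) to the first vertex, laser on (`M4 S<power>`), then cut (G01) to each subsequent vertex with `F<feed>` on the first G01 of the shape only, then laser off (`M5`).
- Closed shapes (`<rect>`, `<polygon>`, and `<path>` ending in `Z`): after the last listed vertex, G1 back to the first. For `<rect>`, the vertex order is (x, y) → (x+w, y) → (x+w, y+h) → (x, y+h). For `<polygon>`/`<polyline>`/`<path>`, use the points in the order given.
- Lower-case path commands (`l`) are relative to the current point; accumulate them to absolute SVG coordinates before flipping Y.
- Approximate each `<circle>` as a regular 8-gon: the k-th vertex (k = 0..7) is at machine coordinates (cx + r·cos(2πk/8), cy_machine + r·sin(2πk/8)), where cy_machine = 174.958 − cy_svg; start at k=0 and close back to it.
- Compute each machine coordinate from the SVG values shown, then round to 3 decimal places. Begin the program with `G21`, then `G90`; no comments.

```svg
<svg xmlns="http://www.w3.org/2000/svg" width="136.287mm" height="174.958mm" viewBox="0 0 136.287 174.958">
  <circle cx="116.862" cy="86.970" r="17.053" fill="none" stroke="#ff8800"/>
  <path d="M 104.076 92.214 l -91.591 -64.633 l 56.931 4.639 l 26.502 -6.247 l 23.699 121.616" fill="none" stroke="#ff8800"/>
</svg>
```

G21
G90
G0 X133.915 Y87.988
M4 S345
G01 X128.920 Y100.046 F3130
G01 X116.862 Y105.041
G01 X104.804 Y100.046
G01 X99.809 Y87.988
G01 X104.804 Y75.930
G01 X116.862 Y70.935
G01 X128.920 Y75.930
G01 X133.915 Y87.988
M5
G0 X104.076 Y82.744
M4 S345
G01 X12.485 Y147.377 F3130
G01 X69.416 Y142.738
G01 X95.918 Y148.985
G01 X119.617 Y27.369
M5

viewBox `0 0 136.287 174.958` with mm width/height → 1 unit = 1 mm. Flip: y_m = 174.958 − y_svg.

**Shape 1** — `<circle>` circle, stroke `#ff8800` → engrave (S345, F3130). Machine vertices: (133.915,87.988) → (128.920,100.046) → (116.862,105.041) → (104.804,100.046) → (99.809,87.988) → (104.804,75.930) → (116.862,70.935) → (128.920,75.930) → (133.915,87.988). Closed: final G1 returns to the first vertex.

**Shape 2** — `<path>` open polyline, stroke `#ff8800` → engrave (S345, F3130). Machine vertices: (104.076,82.744) → (12.485,147.377) → (69.416,142.738) → (95.918,148.985) → (119.617,27.369). Open path.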